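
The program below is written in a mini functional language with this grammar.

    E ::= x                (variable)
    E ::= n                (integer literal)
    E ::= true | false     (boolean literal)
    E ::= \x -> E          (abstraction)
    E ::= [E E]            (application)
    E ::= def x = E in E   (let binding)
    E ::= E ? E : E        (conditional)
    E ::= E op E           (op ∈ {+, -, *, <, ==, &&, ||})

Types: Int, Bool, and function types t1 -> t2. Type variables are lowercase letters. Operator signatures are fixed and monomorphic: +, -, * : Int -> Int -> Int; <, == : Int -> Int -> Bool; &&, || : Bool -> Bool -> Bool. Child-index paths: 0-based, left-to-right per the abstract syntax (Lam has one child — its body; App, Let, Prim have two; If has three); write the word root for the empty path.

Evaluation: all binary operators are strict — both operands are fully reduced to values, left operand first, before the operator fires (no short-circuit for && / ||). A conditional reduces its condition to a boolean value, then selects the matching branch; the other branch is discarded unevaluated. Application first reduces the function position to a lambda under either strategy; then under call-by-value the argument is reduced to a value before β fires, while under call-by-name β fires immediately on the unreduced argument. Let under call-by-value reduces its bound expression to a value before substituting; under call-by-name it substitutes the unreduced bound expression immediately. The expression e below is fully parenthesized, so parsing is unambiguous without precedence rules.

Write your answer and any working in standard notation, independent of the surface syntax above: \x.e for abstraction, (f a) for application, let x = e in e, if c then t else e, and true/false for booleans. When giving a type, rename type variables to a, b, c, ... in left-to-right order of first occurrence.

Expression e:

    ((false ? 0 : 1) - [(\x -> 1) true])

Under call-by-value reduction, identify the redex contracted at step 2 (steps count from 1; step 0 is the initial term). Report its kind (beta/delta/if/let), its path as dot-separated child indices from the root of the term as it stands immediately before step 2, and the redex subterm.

Trace:
step 0: ((if false then 0 else 1) - ((\x.1) true))
step 1: [if@0] (1 - ((\x.1) true))
step 2: [beta@1] (1 - 1)

Answer: beta at 1 : ((\x.1) true)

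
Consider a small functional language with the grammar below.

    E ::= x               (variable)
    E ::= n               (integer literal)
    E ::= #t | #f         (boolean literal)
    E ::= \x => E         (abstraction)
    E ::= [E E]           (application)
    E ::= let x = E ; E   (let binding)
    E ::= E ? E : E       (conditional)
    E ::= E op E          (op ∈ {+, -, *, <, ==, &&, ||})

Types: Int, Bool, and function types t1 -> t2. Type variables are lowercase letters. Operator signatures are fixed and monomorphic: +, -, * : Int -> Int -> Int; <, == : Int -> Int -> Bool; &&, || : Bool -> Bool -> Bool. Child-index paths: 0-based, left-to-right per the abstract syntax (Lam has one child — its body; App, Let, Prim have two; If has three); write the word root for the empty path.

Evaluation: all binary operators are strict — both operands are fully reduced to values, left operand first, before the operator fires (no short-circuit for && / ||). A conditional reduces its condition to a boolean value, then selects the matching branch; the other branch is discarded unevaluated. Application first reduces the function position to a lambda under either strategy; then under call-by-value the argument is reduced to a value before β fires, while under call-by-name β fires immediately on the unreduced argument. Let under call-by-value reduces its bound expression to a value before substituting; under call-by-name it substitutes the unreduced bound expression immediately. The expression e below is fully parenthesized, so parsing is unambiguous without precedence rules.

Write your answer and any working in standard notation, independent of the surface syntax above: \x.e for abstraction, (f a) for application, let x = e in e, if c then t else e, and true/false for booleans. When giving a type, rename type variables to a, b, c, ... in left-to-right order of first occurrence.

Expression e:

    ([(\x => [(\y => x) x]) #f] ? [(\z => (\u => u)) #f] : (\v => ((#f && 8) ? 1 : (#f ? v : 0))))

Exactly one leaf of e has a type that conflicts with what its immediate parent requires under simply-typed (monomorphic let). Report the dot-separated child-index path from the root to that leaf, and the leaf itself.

Working:
x : a
\y._ : b -> a
x : a
  unify b -> a ~ a -> c
  unify b ~ a
  unify a ~ c
_ _ : c
\x._ : c -> c
  unify c -> c ~ Bool -> d
  unify c ~ Bool
  unify Bool ~ d
_ _ : Bool
  unify Bool ~ Bool
u : f
\u._ : f -> f
\z._ : e -> f -> f
  unify e -> f -> f ~ Bool -> g
  unify e ~ Bool
  unify f -> f ~ g
_ _ : f -> f
  unify Bool ~ Bool
  unify Int ~ Bool
  FAIL: mismatch Int ~ Bool

Answer: 2.0.0.1 : 8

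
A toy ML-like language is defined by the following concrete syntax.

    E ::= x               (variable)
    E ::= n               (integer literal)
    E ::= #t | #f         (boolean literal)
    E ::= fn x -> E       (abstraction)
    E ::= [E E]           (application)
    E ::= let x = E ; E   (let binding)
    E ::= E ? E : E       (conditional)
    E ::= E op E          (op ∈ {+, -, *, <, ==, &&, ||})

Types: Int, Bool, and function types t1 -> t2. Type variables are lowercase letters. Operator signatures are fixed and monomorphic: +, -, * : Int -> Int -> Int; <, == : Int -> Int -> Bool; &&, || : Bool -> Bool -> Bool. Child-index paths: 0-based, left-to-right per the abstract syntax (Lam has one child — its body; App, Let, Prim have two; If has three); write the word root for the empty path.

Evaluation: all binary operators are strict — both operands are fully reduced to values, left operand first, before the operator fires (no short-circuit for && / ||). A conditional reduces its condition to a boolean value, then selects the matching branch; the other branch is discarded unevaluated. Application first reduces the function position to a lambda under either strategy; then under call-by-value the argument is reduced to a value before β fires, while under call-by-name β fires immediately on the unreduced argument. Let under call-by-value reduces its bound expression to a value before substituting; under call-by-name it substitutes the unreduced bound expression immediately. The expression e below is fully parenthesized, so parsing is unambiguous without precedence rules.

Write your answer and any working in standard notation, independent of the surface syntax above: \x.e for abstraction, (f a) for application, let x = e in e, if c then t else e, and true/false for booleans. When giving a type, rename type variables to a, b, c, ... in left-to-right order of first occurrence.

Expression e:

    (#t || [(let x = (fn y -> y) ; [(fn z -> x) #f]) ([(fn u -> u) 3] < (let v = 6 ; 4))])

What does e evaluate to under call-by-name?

Answer: true

Working:
step 0: (true || ((let x = (\y.y) in ((\z.x) false)) (((\u.u) 3) < (let v = 6 in 4))))
step 1: [let@1.0] (true || (((\z.(\y.y)) false) (((\u.u) 3) < (let v = 6 in 4))))
step 2: [beta@1.0] (true || ((\y.y) (((\u.u) 3) < (let v = 6 in 4))))
step 3: [beta@1] (true || (((\u.u) 3) < (let v = 6 in 4)))
step 4: [beta@1.0] (true || (3 < (let v = 6 in 4)))
step 5: [let@1.1] (true || (3 < 4))
step 6: [delta@1] (true || true)
step 7: [delta@root] true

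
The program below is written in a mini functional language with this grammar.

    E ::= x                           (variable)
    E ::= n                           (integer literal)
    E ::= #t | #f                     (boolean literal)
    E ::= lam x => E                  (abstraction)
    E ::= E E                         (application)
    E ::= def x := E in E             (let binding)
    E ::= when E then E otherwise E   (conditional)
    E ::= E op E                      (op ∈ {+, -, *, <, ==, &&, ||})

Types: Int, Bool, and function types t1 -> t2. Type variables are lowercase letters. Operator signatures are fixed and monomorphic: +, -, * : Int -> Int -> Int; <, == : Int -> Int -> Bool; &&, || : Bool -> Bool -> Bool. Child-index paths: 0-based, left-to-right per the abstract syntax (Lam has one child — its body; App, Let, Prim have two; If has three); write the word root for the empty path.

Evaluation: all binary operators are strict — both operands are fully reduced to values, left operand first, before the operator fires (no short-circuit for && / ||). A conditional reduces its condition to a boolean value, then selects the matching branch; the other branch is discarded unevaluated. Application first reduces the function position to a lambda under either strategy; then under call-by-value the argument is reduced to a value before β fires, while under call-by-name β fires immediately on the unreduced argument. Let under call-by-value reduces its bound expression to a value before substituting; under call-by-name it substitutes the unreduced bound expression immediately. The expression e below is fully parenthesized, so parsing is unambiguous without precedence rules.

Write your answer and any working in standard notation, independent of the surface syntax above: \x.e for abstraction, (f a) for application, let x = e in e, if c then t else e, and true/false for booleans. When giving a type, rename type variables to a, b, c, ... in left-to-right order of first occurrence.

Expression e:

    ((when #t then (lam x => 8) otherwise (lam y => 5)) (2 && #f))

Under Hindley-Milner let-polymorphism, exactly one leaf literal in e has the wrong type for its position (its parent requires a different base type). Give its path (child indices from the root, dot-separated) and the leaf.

Trace:
  unify Bool ~ Bool
\x._ : a -> Int
\y._ : b -> Int
  unify a -> Int ~ b -> Int
  unify a ~ b
  unify Int ~ Int
  unify Int ~ Bool
  FAIL: mismatch Int ~ Bool

Answer: 1.0 : 2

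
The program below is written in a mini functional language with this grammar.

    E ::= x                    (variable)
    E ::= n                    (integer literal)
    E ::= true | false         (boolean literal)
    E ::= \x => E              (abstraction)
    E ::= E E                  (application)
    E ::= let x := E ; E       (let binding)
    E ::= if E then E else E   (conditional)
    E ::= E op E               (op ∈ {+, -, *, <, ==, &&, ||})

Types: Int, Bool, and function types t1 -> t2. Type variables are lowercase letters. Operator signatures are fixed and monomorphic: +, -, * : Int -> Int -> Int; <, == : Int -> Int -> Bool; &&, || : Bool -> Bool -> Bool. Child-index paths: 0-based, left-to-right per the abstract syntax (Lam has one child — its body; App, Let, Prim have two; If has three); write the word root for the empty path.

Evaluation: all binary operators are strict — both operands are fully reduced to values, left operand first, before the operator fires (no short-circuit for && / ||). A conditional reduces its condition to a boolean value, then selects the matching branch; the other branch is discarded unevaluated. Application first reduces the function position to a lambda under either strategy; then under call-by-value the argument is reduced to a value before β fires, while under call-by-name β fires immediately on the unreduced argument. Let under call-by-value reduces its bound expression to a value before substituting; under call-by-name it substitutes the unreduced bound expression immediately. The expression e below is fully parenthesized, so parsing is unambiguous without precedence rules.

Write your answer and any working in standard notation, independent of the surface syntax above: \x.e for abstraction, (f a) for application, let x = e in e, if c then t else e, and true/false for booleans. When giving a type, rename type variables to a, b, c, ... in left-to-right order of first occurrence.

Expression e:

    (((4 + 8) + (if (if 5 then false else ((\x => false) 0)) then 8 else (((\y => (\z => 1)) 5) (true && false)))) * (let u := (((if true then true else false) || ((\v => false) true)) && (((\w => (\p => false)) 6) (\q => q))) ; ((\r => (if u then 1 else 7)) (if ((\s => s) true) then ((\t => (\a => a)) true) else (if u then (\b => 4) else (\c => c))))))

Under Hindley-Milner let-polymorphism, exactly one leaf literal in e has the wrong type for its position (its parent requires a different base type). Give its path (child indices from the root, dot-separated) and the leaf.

Answer: 0.1.0.0 : 5

Working:
  unify Int ~ Int
  unify Int ~ Int
  unify Int ~ Int
  unify Int ~ Bool
  FAIL: mismatch Int ~ Bool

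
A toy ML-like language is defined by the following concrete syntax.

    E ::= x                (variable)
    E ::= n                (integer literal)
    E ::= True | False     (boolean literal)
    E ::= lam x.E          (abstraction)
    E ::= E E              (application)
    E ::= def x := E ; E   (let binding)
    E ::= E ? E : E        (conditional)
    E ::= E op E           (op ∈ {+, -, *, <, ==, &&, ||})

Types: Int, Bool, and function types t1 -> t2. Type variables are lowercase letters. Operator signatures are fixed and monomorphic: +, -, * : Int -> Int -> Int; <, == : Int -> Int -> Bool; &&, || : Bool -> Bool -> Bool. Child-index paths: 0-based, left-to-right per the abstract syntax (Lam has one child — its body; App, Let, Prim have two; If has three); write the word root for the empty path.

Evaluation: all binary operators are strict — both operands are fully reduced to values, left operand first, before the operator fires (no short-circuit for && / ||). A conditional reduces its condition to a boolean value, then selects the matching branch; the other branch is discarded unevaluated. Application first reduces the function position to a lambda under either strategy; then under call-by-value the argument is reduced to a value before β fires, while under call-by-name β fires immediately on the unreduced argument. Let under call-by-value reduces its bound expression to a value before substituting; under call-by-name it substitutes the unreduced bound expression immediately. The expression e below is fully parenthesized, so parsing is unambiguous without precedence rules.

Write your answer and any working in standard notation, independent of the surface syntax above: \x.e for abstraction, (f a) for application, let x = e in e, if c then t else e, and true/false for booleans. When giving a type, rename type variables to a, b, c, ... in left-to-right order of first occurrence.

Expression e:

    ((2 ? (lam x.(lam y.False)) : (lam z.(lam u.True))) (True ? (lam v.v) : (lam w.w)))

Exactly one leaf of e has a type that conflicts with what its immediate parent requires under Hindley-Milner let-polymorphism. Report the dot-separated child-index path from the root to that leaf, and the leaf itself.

Working:
  unify Int ~ Bool
  FAIL: mismatch Int ~ Bool

Answer: 0.0 : 2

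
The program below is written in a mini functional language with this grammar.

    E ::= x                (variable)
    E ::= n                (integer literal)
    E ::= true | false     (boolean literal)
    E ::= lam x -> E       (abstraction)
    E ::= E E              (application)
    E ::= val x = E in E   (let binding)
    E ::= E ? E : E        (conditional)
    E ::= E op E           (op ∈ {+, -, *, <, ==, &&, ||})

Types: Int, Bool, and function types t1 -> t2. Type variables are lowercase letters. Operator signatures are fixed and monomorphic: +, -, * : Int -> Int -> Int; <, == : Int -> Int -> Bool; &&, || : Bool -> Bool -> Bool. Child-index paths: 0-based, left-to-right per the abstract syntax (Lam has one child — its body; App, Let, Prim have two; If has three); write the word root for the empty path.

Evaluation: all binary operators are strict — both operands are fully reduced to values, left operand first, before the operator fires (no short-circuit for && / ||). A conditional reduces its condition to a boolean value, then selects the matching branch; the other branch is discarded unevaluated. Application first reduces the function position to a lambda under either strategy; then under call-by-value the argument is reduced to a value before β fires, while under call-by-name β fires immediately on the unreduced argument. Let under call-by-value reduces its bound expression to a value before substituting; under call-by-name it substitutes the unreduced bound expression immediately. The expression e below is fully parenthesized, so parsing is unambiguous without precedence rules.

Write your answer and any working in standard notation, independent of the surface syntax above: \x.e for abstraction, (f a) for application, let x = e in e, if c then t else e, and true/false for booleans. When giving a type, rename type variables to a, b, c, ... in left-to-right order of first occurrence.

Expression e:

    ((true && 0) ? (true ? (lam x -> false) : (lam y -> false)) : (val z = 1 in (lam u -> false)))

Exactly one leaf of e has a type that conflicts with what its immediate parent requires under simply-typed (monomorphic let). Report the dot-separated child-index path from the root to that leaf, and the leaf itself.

Answer: 0.1 : 0

Trace:
  unify Bool ~ Bool
  unify Int ~ Bool
  FAIL: mismatch Int ~ Bool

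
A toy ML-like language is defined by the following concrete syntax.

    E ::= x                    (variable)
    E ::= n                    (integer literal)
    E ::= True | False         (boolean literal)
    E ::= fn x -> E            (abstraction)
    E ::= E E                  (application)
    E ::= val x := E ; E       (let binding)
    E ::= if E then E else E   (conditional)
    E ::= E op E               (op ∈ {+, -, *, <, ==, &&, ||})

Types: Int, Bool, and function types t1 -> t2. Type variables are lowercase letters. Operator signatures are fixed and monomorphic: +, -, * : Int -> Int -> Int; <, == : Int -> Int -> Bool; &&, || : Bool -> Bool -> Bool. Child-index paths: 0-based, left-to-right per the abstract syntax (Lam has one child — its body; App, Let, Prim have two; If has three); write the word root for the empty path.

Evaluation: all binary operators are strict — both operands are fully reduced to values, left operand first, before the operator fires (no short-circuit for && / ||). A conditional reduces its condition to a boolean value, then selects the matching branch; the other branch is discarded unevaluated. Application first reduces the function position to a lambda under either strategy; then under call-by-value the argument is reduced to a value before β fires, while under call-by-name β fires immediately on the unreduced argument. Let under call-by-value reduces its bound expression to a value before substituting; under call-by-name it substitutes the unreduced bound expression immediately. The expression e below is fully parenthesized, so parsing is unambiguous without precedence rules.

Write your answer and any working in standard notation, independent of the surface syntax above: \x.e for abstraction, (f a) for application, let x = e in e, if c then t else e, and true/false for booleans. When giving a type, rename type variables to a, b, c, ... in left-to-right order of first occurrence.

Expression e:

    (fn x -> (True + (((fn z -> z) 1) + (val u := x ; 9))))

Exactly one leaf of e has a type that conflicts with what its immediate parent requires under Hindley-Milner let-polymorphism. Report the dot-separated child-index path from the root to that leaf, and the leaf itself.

Working:
  unify Bool ~ Int
  FAIL: mismatch Bool ~ Int

Answer: 0.0 : true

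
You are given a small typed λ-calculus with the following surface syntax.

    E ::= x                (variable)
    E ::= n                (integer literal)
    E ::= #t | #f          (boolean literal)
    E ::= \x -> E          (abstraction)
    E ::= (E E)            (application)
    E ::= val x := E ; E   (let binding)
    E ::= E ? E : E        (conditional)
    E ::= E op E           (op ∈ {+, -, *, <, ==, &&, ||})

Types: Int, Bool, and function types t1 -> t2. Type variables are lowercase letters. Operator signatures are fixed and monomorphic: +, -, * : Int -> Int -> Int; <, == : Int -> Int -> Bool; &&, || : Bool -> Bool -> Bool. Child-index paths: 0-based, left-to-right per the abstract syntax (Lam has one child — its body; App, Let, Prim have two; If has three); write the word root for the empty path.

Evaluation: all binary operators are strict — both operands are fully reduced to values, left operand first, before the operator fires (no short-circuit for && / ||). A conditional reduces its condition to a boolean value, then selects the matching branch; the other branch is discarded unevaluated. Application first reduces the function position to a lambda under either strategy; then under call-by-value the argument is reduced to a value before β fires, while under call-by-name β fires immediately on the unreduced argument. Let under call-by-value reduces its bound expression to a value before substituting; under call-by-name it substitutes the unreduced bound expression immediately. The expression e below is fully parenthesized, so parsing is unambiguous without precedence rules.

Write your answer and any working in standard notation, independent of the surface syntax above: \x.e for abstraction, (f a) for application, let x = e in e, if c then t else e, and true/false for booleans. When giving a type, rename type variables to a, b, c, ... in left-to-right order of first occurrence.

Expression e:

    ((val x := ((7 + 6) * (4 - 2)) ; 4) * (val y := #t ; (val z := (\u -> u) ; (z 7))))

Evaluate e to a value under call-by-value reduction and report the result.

Answer: 28

Trace:
step 0: ((let x = ((7 + 6) * (4 - 2)) in 4) * (let y = true in (let z = (\u.u) in (z 7))))
step 1: [delta@0.0.0] ((let x = (13 * (4 - 2)) in 4) * (let y = true in (let z = (\u.u) in (z 7))))
step 2: [delta@0.0.1] ((let x = (13 * 2) in 4) * (let y = true in (let z = (\u.u) in (z 7))))
step 3: [delta@0.0] ((let x = 26 in 4) * (let y = true in (let z = (\u.u) in (z 7))))
step 4: [let@0] (4 * (let y = true in (let z = (\u.u) in (z 7))))
step 5: [let@1] (4 * (let z = (\u.u) in (z 7)))
step 6: [let@1] (4 * ((\u.u) 7))
step 7: [beta@1] (4 * 7)
step 8: [delta@root] 28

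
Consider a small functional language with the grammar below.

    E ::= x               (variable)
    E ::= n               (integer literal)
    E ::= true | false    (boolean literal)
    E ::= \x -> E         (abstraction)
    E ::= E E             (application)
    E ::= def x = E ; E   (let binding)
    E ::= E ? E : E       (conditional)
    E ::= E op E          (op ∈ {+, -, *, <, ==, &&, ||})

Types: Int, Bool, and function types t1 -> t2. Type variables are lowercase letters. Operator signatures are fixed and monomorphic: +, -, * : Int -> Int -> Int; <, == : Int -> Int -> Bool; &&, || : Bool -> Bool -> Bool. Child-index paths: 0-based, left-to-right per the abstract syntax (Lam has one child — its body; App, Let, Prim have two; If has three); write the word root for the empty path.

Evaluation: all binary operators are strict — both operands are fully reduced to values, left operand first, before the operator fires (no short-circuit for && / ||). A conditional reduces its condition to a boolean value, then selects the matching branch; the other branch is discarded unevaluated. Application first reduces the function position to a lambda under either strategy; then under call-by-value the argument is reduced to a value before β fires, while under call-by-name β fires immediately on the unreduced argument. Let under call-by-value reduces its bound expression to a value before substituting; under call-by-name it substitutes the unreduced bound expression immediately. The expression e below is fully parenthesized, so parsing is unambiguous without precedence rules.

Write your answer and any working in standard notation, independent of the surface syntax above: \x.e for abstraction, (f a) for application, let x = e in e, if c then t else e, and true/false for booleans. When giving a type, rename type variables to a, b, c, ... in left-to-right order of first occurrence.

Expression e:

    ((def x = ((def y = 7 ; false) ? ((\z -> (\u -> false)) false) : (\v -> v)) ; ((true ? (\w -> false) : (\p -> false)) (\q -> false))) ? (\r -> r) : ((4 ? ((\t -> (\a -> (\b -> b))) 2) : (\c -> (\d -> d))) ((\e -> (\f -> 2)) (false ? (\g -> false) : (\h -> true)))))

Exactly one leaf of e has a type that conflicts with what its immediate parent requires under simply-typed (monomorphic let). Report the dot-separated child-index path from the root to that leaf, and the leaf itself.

Derivation:
let y : Int
  unify Bool ~ Bool
\u._ : b -> Bool
\z._ : a -> b -> Bool
  unify a -> b -> Bool ~ Bool -> c
  unify a ~ Bool
  unify b -> Bool ~ c
_ _ : b -> Bool
v : d
\v._ : d -> d
  unify b -> Bool ~ d -> d
  unify b ~ d
  unify Bool ~ d
let x : Bool -> Bool
  unify Bool ~ Bool
\w._ : e -> Bool
\p._ : f -> Bool
  unify e -> Bool ~ f -> Bool
  unify e ~ f
  unify Bool ~ Bool
\q._ : g -> Bool
  unify f -> Bool ~ (g -> Bool) -> h
  unify f ~ g -> Bool
  unify Bool ~ h
_ _ : Bool
  unify Bool ~ Bool
r : i
\r._ : i -> i
  unify Int ~ Bool
  FAIL: mismatch Int ~ Bool

Answer: 2.0.0 : 4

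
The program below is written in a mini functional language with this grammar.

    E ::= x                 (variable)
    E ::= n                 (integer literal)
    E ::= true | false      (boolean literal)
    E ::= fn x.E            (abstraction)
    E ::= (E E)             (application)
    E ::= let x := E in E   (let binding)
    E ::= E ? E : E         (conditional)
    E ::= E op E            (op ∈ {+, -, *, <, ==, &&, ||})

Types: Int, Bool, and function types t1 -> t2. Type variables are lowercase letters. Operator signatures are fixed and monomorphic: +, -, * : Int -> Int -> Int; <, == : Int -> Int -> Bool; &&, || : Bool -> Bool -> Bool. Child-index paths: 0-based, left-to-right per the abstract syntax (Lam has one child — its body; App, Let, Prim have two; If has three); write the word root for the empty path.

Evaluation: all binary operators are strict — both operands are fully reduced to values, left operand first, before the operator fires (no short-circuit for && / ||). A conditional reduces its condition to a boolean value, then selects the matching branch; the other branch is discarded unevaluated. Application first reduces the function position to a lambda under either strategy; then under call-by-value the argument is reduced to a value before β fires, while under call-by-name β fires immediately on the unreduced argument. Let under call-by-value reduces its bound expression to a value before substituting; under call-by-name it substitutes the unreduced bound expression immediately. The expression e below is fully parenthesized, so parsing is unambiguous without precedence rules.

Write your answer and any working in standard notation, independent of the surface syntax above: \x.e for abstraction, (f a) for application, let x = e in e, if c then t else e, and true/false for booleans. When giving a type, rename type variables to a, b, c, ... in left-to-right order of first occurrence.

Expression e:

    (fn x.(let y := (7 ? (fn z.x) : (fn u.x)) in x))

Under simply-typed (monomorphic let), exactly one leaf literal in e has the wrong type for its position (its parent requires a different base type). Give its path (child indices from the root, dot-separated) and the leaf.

Working:
  unify Int ~ Bool
  FAIL: mismatch Int ~ Bool

Answer: 0.0.0 : 7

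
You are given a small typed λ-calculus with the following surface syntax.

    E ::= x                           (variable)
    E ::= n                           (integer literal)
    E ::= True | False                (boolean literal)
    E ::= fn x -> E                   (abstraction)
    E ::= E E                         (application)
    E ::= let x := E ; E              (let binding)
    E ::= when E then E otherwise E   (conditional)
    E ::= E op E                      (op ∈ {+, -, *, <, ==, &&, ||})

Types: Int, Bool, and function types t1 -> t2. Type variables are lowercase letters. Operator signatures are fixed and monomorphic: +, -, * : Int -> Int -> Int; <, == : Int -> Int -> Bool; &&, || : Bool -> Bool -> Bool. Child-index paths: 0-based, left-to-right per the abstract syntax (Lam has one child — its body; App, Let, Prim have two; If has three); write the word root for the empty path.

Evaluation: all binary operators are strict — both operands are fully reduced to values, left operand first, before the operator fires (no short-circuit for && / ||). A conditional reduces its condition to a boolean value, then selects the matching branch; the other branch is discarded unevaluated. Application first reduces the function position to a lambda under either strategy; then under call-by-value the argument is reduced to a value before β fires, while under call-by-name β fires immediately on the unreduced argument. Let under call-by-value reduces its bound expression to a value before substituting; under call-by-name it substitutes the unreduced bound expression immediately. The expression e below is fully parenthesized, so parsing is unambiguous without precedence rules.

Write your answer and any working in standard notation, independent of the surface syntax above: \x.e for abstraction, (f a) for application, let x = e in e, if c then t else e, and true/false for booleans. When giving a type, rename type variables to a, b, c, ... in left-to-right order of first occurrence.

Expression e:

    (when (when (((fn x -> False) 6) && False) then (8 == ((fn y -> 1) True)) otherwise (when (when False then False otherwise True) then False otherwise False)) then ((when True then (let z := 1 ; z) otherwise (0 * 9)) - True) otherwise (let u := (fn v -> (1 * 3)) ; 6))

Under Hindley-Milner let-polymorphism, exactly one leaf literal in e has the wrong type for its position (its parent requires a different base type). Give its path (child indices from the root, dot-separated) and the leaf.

Working:
\x._ : a -> Bool
  unify a -> Bool ~ Int -> b
  unify a ~ Int
  unify Bool ~ b
_ _ : Bool
  unify Bool ~ Bool
  unify Bool ~ Bool
  unify Bool ~ Bool
  unify Int ~ Int
\y._ : c -> Int
  unify c -> Int ~ Bool -> d
  unify c ~ Bool
  unify Int ~ d
_ _ : Int
  unify Int ~ Int
  unify Bool ~ Bool
  unify Bool ~ Bool
  unify Bool ~ Bool
  unify Bool ~ Bool
  unify Bool ~ Bool
  unify Bool ~ Bool
  unify Bool ~ Bool
let z : Int
z : Int
  unify Int ~ Int
  unify Int ~ Int
  unify Int ~ Int
  unify Int ~ Int
  unify Bool ~ Int
  FAIL: mismatch Bool ~ Int

Answer: 1.1 : true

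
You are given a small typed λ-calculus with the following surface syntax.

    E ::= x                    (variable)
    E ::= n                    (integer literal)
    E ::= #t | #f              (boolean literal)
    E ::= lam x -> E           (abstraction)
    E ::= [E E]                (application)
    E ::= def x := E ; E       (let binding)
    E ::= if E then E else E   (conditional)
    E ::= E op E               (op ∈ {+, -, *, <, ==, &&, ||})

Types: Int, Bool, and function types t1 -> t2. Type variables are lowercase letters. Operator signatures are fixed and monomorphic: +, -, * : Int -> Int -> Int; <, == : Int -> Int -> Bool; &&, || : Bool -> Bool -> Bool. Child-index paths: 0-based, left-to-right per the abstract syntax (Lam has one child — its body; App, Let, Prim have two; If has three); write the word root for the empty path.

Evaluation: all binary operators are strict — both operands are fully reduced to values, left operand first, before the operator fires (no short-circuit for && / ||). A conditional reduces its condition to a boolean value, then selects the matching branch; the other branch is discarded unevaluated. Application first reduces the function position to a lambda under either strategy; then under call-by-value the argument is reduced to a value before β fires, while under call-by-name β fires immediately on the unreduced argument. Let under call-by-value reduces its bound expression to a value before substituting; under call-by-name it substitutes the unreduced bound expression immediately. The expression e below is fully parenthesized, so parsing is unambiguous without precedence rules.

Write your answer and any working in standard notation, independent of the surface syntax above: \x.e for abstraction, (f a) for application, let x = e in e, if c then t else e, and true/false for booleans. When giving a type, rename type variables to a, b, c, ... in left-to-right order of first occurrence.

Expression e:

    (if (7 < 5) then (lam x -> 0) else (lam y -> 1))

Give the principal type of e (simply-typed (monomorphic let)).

Answer: a -> Int

Trace:
  unify Int ~ Int
  unify Int ~ Int
  unify Bool ~ Bool
\x._ : a -> Int
\y._ : b -> Int
  unify a -> Int ~ b -> Int
  unify a ~ b
  unify Int ~ Int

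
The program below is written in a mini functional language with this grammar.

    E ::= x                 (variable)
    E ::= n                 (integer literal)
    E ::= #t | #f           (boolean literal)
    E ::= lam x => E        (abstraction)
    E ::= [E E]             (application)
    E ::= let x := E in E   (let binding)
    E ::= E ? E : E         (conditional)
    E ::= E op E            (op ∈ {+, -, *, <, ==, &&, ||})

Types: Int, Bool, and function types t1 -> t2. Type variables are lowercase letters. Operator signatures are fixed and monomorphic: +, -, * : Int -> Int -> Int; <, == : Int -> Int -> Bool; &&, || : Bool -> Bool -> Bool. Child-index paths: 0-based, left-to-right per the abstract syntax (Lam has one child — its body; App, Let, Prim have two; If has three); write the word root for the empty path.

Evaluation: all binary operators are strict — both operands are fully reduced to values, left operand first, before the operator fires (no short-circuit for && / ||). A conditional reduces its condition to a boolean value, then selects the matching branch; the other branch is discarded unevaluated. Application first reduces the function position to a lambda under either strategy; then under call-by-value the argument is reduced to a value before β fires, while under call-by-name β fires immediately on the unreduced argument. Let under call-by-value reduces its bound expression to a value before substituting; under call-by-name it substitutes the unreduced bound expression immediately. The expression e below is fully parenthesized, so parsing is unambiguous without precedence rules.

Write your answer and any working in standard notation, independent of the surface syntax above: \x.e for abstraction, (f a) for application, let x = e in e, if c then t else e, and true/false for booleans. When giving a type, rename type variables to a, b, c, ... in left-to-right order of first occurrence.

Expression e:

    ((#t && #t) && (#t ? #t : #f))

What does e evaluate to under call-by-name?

Derivation:
step 0: ((true && true) && (if true then true else false))
step 1: [delta@0] (true && (if true then true else false))
step 2: [if@1] (true && true)
step 3: [delta@root] true

Answer: true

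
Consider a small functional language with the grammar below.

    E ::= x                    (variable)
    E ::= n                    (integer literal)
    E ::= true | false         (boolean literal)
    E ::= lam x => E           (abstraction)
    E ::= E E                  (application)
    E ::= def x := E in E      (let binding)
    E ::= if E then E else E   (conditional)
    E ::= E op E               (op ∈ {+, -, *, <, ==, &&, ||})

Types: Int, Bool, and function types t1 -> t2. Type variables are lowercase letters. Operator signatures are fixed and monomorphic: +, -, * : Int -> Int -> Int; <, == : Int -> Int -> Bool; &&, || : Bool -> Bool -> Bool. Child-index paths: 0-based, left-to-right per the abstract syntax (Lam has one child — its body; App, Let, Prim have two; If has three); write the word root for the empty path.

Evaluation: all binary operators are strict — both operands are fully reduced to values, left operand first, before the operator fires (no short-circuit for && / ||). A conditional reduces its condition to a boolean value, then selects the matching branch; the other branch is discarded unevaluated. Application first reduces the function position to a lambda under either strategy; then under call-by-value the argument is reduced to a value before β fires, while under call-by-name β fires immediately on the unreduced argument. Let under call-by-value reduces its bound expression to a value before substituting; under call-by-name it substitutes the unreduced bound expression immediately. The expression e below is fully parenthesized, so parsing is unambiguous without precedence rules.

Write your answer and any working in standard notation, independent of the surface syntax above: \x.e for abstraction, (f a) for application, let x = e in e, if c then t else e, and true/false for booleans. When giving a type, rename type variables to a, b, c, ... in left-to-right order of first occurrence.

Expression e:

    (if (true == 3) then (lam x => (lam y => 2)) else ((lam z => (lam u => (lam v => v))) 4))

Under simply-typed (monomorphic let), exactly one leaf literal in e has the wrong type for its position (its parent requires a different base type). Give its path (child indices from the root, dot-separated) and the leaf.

Working:
  unify Bool ~ Int
  FAIL: mismatch Bool ~ Int

Answer: 0.0 : true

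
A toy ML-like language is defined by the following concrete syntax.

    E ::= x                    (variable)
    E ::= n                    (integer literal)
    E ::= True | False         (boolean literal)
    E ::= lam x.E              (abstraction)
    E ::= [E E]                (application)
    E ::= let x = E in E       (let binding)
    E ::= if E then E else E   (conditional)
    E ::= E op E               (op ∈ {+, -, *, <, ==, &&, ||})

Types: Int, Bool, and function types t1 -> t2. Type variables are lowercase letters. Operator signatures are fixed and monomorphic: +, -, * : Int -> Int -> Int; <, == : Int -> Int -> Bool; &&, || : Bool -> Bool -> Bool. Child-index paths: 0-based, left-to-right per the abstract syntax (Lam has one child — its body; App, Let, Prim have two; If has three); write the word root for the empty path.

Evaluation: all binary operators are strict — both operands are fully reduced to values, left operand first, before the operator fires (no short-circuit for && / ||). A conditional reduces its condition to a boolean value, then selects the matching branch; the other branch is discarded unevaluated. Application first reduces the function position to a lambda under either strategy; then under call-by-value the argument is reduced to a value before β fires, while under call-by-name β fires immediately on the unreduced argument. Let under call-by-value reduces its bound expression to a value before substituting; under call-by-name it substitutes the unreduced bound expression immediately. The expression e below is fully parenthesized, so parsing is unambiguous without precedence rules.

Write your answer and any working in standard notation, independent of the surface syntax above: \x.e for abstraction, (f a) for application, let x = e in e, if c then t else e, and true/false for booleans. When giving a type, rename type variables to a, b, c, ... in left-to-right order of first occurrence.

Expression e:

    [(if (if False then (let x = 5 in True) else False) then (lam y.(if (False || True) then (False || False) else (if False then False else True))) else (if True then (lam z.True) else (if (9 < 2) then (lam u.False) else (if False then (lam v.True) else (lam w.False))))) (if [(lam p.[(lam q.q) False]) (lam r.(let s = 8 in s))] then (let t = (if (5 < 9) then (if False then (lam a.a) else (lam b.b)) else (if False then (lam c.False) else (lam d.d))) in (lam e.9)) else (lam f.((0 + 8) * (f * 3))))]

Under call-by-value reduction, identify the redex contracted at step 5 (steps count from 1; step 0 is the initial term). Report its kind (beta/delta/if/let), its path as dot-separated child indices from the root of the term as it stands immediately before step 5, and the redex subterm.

Derivation:
step 0: ((if (if false then (let x = 5 in true) else false) then (\y.(if (false || true) then (false || false) else (if false then false else true))) else (if true then (\z.true) else (if (9 < 2) then (\u.false) else (if false then (\v.true) else (\w.false))))) (if ((\p.((\q.q) false)) (\r.(let s = 8 in s))) then (let t = (if (5 < 9) then (if false then (\a.a) else (\b.b)) else (if false then (\c.false) else (\d.d))) in (\e.9)) else (\f.((0 + 8) * (f * 3)))))
step 1: [if@0.0] ((if false then (\y.(if (false || true) then (false || false) else (if false then false else true))) else (if true then (\z.true) else (if (9 < 2) then (\u.false) else (if false then (\v.true) else (\w.false))))) (if ((\p.((\q.q) false)) (\r.(let s = 8 in s))) then (let t = (if (5 < 9) then (if false then (\a.a) else (\b.b)) else (if false then (\c.false) else (\d.d))) in (\e.9)) else (\f.((0 + 8) * (f * 3)))))
step 2: [if@0] ((if true then (\z.true) else (if (9 < 2) then (\u.false) else (if false then (\v.true) else (\w.false)))) (if ((\p.((\q.q) false)) (\r.(let s = 8 in s))) then (let t = (if (5 < 9) then (if false then (\a.a) else (\b.b)) else (if false then (\c.false) else (\d.d))) in (\e.9)) else (\f.((0 + 8) * (f * 3)))))
step 3: [if@0] ((\z.true) (if ((\p.((\q.q) false)) (\r.(let s = 8 in s))) then (let t = (if (5 < 9) then (if false then (\a.a) else (\b.b)) else (if false then (\c.false) else (\d.d))) in (\e.9)) else (\f.((0 + 8) * (f * 3)))))
step 4: [beta@1.0] ((\z.true) (if ((\q.q) false) then (let t = (if (5 < 9) then (if false then (\a.a) else (\b.b)) else (if false then (\c.false) else (\d.d))) in (\e.9)) else (\f.((0 + 8) * (f * 3)))))
step 5: [beta@1.0] ((\z.true) (if false then (let t = (if (5 < 9) then (if false then (\a.a) else (\b.b)) else (if false then (\c.false) else (\d.d))) in (\e.9)) else (\f.((0 + 8) * (f * 3)))))

Answer: beta at 1.0 : ((\q.q) false)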